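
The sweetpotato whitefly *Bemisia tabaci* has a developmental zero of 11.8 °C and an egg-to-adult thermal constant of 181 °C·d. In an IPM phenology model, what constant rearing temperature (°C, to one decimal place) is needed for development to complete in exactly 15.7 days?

23.3 °C

Required daily accumulation = 181 / 15.7 = 11.529 DD/day.
T = T_base + 11.529 = 11.8 + 11.529 = 23.329 ≈ 23.3 °C.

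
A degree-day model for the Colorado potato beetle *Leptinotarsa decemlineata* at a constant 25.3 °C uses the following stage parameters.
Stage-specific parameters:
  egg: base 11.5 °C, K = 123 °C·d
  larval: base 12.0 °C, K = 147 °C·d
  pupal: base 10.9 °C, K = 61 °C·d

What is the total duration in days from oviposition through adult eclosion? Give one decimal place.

egg: 123 / (25.3 − 11.5) = 123 / 13.8 = 8.913 d.
larval: 147 / (25.3 − 12.0) = 147 / 13.3 = 11.053 d.
pupal: 61 / (25.3 − 10.9) = 61 / 14.4 = 4.236 d.
Sum = 24.202 ≈ 24.2 days.

24.2 days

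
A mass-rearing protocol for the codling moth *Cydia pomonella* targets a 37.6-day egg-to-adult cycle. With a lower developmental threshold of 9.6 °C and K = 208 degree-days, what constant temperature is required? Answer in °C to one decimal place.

15.1 °C

Required daily accumulation = 208 / 37.6 = 5.532 DD/day.
T = T_base + 5.532 = 9.6 + 5.532 = 15.132 ≈ 15.1 °C.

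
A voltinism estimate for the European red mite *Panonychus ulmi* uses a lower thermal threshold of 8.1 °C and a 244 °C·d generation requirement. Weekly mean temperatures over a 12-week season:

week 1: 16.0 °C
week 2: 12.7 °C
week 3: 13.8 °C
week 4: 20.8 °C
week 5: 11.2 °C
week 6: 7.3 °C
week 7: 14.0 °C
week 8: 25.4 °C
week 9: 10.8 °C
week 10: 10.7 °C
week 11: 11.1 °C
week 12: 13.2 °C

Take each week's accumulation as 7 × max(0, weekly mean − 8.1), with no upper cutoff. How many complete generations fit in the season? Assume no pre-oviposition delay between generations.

2 generations

Weekly DD (7 × max(0, T̄ − 8.1)): 55.3, 32.2, 39.9, 88.9, 21.7, 0.0, 41.3, 121.1, 18.9, 18.2, 21.0, 35.7.
Season total = 494.2 DD.
Complete generations = ⌊494.2 / 244⌋ = 2.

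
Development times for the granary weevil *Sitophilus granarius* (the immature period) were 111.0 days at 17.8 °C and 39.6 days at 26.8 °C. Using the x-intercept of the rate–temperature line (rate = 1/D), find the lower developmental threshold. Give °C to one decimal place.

Equal thermal constants: D₁(T₁ − T_b) = D₂(T₂ − T_b).
111.0·(17.8 − T_b) = 39.6·(26.8 − T_b)
T_b = (111.0·17.8 − 39.6·26.8) / (111.0 − 39.6) = 914.52 / 71.4 = 12.808 °C ≈ 12.8 °C.

12.8 °C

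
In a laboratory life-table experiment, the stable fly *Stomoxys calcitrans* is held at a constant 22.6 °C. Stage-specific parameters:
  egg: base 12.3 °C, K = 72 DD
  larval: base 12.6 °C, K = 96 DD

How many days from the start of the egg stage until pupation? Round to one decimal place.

egg: 72 / (22.6 − 12.3) = 72 / 10.3 = 6.990 d.
larval: 96 / (22.6 − 12.6) = 96 / 10.0 = 9.600 d.
Sum = 16.590 ≈ 16.6 days.

16.6 days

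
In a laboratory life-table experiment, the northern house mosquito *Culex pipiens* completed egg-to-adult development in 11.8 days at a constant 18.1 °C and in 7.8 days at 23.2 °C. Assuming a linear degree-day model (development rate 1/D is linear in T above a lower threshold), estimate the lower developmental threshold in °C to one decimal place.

Equal thermal constants: D₁(T₁ − T_b) = D₂(T₂ − T_b).
11.8·(18.1 − T_b) = 7.8·(23.2 − T_b)
T_b = (11.8·18.1 − 7.8·23.2) / (11.8 − 7.8) = 32.62 / 4.0 = 8.155 °C ≈ 8.2 °C.

8.2 °C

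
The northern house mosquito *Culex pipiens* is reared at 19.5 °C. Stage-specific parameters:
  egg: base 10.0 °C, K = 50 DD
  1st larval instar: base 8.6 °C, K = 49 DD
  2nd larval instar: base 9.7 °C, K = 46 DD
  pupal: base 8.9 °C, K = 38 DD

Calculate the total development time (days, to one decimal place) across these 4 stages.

egg: 50 / (19.5 − 10.0) = 50 / 9.5 = 5.263 d.
1st larval instar: 49 / (19.5 − 8.6) = 49 / 10.9 = 4.495 d.
2nd larval instar: 46 / (19.5 − 9.7) = 46 / 9.8 = 4.694 d.
pupal: 38 / (19.5 − 8.9) = 38 / 10.6 = 3.585 d.
Sum = 18.037 ≈ 18.0 days.

18.0 days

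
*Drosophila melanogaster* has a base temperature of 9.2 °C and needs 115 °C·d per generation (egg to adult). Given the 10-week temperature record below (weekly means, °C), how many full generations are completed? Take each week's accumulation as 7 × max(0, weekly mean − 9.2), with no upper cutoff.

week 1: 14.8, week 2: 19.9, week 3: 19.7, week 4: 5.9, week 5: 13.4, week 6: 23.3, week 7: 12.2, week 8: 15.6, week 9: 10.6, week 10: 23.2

4 generations

Weekly DD (7 × max(0, T̄ − 9.2)): 39.2, 74.9, 73.5, 0.0, 29.4, 98.7, 21.0, 44.8, 9.8, 98.0.
Season total = 489.3 DD.
Complete generations = ⌊489.3 / 115⌋ = 4.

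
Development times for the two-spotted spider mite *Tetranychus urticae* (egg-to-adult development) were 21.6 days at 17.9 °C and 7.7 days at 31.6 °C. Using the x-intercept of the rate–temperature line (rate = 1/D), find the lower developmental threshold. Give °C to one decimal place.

10.3 °C

Equal thermal constants: D₁(T₁ − T_b) = D₂(T₂ − T_b).
21.6·(17.9 − T_b) = 7.7·(31.6 − T_b)
T_b = (21.6·17.9 − 7.7·31.6) / (21.6 − 7.7) = 143.32 / 13.9 = 10.311 °C ≈ 10.3 °C.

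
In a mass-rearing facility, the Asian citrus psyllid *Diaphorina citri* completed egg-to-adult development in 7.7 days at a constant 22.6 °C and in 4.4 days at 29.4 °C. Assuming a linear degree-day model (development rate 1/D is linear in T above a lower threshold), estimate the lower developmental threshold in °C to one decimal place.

13.5 °C

Under the model K = D·(T − T_b), so D₁·(T₁ − T_b) = D₂·(T₂ − T_b).
7.7·(22.6 − T_b) = 4.4·(29.4 − T_b)
T_b = (7.7·22.6 − 4.4·29.4) / (7.7 − 4.4) = 44.66 / 3.3 = 13.533 °C ≈ 13.5 °C.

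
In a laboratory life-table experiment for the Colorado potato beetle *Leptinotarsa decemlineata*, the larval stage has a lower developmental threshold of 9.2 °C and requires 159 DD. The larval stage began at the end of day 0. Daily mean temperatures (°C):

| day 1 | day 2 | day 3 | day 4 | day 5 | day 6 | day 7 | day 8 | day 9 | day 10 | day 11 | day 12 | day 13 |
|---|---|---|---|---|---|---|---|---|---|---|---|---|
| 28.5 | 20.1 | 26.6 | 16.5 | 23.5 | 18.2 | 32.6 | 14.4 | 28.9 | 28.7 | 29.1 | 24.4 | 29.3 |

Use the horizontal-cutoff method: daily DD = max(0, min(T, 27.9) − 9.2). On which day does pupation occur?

Daily DD above 9.2 °C (capped at 18.7): 18.7, 10.9, 17.4, 7.3, 14.3, 9.0, 18.7, 5.2, 18.7, 18.7, 18.7, 15.2, 18.7.
Cumulative: 18.7, 29.6, 47.0, 54.3, 68.6, 77.6, 96.3, 101.5, 120.2, 138.9, 157.6, 172.8, 191.5.
The total first reaches 159 DD on day 12.

day 12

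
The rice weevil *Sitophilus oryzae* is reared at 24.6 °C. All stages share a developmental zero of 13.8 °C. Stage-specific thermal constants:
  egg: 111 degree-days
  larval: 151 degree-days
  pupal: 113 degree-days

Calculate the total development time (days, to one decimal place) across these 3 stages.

34.7 days

Daily accumulation at 24.6 °C = 24.6 − 13.8 = 10.8 DD/day.
Total K = 111 + 151 + 113 = 375 DD.
Total duration = 375 / 10.8 = 34.722 ≈ 34.7 days.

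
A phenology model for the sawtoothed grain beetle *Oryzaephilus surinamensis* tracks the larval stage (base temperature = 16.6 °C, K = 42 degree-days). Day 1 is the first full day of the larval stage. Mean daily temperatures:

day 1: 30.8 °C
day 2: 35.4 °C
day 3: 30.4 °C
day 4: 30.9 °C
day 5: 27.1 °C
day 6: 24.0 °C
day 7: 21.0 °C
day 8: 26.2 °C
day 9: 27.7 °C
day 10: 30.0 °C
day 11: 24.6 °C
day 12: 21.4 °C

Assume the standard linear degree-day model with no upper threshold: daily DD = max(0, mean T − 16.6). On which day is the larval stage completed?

day 3

Daily DD above 16.6 °C: 14.2, 18.8, 13.8, 14.3, 10.5, 7.4, 4.4, 9.6, 11.1, 13.4, 8.0, 4.8.
Cumulative: 14.2, 33.0, 46.8, 61.1, 71.6, 79.0, 83.4, 93.0, 104.1, 117.5, 125.5, 130.3.
The total first reaches 42 DD on day 3.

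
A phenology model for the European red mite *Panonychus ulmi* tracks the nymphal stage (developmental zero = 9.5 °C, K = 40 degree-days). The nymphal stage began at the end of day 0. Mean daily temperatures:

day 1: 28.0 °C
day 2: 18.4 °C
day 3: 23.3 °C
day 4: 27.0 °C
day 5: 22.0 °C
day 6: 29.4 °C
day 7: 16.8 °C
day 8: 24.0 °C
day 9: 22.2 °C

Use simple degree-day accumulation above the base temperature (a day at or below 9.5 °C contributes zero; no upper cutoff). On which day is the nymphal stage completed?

Daily DD above 9.5 °C: 18.5, 8.9, 13.8, 17.5, 12.5, 19.9, 7.3, 14.5, 12.7.
Cumulative: 18.5, 27.4, 41.2, 58.7, 71.2, 91.1, 98.4, 112.9, 125.6.
The total first reaches 40 DD on day 3.

day 3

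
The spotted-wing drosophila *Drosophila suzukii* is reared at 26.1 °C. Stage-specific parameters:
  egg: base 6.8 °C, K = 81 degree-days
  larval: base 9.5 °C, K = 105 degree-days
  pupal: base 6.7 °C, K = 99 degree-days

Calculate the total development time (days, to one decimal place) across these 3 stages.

15.6 days

egg: 81 / (26.1 − 6.8) = 81 / 19.3 = 4.197 d.
larval: 105 / (26.1 − 9.5) = 105 / 16.6 = 6.325 d.
pupal: 99 / (26.1 − 6.7) = 99 / 19.4 = 5.103 d.
Sum = 15.625 ≈ 15.6 days.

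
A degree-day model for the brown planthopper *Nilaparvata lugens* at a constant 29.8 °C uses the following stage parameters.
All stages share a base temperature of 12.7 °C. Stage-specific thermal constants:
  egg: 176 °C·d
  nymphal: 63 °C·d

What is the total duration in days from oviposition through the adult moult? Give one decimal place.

Daily accumulation at 29.8 °C = 29.8 − 12.7 = 17.1 DD/day.
Total K = 176 + 63 = 239 DD.
Total duration = 239 / 17.1 = 13.977 ≈ 14.0 days.

14.0 days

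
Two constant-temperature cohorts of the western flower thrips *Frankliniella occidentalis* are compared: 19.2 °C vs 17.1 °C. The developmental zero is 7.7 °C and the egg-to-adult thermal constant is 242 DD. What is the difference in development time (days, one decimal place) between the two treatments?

At 19.2 °C: 242 / (19.2 − 7.7) = 242 / 11.5 = 21.043 d.
At 17.1 °C: 242 / (17.1 − 7.7) = 242 / 9.4 = 25.745 d.
Difference = |21.043 − 25.745| = 4.701 ≈ 4.7 days.

4.7 days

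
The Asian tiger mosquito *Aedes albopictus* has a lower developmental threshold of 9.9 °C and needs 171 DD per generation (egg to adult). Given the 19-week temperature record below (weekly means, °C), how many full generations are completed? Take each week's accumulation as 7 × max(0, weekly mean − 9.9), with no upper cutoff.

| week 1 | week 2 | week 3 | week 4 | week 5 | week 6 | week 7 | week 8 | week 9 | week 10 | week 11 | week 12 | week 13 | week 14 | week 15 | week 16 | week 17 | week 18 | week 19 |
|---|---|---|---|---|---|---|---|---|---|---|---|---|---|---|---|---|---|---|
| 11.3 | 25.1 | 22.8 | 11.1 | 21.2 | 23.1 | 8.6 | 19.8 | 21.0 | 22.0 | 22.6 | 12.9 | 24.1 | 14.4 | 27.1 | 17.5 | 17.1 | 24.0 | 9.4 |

Weekly DD (7 × max(0, T̄ − 9.9)): 9.8, 106.4, 90.3, 8.4, 79.1, 92.4, 0.0, 69.3, 77.7, 84.7, 88.9, 21.0, 99.4, 31.5, 120.4, 53.2, 50.4, 98.7, 0.0.
Season total = 1181.6 DD.
Complete generations = ⌊1181.6 / 171⌋ = 6.

6 generations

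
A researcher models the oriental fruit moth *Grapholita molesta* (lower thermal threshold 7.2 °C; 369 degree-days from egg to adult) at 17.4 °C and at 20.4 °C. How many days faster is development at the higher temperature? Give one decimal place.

8.2 days

At 17.4 °C: 369 / (17.4 − 7.2) = 369 / 10.2 = 36.176 d.
At 20.4 °C: 369 / (20.4 − 7.2) = 369 / 13.2 = 27.955 d.
Difference = |36.176 − 27.955| = 8.222 ≈ 8.2 days.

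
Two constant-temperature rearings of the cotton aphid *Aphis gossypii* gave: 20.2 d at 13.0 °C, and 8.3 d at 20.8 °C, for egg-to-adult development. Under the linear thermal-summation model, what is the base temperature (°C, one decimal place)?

7.6 °C

Linear rate model ⇒ the product D·(T − T_b) is constant across temperatures.
20.2·(13.0 − T_b) = 8.3·(20.8 − T_b)
T_b = (20.2·13.0 − 8.3·20.8) / (20.2 − 8.3) = 89.96 / 11.9 = 7.560 °C ≈ 7.6 °C.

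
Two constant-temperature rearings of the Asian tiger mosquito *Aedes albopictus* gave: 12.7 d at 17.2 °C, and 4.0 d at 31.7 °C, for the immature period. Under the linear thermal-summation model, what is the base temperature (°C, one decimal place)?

Equal thermal constants: D₁(T₁ − T_b) = D₂(T₂ − T_b).
12.7·(17.2 − T_b) = 4.0·(31.7 − T_b)
T_b = (12.7·17.2 − 4.0·31.7) / (12.7 − 4.0) = 91.64 / 8.7 = 10.533 °C ≈ 10.5 °C.

10.5 °C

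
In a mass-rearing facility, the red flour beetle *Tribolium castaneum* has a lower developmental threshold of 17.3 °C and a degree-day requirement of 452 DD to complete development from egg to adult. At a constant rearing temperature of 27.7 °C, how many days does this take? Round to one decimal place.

Daily accumulation = 27.7 − 17.3 = 10.4 DD/day.
Duration = 452 / 10.4 = 43.462 ≈ 43.5 days.

43.5 days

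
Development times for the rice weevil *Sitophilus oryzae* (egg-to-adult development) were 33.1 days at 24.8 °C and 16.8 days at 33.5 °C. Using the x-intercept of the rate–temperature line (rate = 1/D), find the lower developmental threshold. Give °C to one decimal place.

Equal thermal constants: D₁(T₁ − T_b) = D₂(T₂ − T_b).
33.1·(24.8 − T_b) = 16.8·(33.5 − T_b)
T_b = (33.1·24.8 − 16.8·33.5) / (33.1 − 16.8) = 258.08 / 16.3 = 15.833 °C ≈ 15.8 °C.

15.8 °C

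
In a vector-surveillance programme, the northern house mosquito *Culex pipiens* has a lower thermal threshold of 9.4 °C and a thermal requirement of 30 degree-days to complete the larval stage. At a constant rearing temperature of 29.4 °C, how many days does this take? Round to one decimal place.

Daily accumulation = 29.4 − 9.4 = 20.0 DD/day.
Duration = 30 / 20.0 = 1.500 ≈ 1.5 days.

1.5 days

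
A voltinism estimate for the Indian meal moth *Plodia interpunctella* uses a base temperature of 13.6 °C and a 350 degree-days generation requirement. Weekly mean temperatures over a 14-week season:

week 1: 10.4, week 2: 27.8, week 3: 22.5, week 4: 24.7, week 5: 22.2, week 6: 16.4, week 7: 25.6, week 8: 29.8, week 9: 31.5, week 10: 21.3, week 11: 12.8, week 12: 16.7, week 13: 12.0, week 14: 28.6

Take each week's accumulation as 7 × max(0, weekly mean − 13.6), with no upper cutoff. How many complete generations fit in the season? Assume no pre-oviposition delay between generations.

Weekly DD (7 × max(0, T̄ − 13.6)): 0.0, 99.4, 62.3, 77.7, 60.2, 19.6, 84.0, 113.4, 125.3, 53.9, 0.0, 21.7, 0.0, 105.0.
Season total = 822.5 DD.
Complete generations = ⌊822.5 / 350⌋ = 2.

2 generations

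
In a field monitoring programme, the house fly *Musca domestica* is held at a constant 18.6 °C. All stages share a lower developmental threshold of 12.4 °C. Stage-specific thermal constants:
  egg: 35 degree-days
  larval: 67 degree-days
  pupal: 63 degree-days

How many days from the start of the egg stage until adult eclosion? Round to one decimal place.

26.6 days

Daily accumulation at 18.6 °C = 18.6 − 12.4 = 6.2 DD/day.
Total K = 35 + 67 + 63 = 165 DD.
Total duration = 165 / 6.2 = 26.613 ≈ 26.6 days.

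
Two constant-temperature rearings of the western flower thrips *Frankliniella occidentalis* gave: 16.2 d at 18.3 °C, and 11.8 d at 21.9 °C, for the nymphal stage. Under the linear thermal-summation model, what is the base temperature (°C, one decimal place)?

8.6 °C

Equal thermal constants: D₁(T₁ − T_b) = D₂(T₂ − T_b).
16.2·(18.3 − T_b) = 11.8·(21.9 − T_b)
T_b = (16.2·18.3 − 11.8·21.9) / (16.2 − 11.8) = 38.04 / 4.4 = 8.645 °C ≈ 8.6 °C.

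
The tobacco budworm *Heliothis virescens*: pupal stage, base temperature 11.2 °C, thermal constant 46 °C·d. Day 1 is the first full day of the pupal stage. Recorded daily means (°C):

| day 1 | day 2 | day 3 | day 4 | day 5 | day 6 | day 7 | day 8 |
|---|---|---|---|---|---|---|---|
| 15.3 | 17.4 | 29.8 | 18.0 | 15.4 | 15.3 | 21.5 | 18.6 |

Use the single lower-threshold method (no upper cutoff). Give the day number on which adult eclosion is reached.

Daily DD above 11.2 °C: 4.1, 6.2, 18.6, 6.8, 4.2, 4.1, 10.3, 7.4.
Cumulative: 4.1, 10.3, 28.9, 35.7, 39.9, 44.0, 54.3, 61.7.
The total first reaches 46 DD on day 7.

day 7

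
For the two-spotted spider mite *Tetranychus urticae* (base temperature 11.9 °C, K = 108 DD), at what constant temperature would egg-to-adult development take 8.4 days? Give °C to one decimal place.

Required daily accumulation = 108 / 8.4 = 12.857 DD/day.
T = T_base + 12.857 = 11.9 + 12.857 = 24.757 ≈ 24.8 °C.

24.8 °C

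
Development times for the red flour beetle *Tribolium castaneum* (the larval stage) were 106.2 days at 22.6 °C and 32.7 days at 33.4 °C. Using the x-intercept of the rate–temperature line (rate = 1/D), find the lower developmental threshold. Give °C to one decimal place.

17.8 °C

Under the model K = D·(T − T_b), so D₁·(T₁ − T_b) = D₂·(T₂ − T_b).
106.2·(22.6 − T_b) = 32.7·(33.4 − T_b)
T_b = (106.2·22.6 − 32.7·33.4) / (106.2 − 32.7) = 1307.94 / 73.5 = 17.795 °C ≈ 17.8 °C.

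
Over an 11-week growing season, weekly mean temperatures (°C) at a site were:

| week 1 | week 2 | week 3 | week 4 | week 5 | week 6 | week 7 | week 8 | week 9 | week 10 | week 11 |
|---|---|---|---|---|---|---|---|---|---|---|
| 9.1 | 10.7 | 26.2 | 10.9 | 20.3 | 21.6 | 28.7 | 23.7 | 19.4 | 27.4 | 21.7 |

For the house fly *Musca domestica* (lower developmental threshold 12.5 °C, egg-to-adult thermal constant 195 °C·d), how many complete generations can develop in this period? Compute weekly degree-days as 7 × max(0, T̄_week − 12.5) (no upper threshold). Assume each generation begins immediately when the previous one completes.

Weekly DD (7 × max(0, T̄ − 12.5)): 0.0, 0.0, 95.9, 0.0, 54.6, 63.7, 113.4, 78.4, 48.3, 104.3, 64.4.
Season total = 623.0 DD.
Complete generations = ⌊623.0 / 195⌋ = 3.

3 generations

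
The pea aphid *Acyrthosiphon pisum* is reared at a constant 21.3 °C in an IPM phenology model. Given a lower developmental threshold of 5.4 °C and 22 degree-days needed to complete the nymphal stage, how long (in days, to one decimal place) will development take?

1.4 days

Daily accumulation = 21.3 − 5.4 = 15.9 DD/day.
Duration = 22 / 15.9 = 1.384 ≈ 1.4 days.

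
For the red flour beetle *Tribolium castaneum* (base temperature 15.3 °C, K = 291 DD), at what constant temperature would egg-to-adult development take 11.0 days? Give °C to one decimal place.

Required daily accumulation = 291 / 11.0 = 26.455 DD/day.
T = T_base + 26.455 = 15.3 + 26.455 = 41.755 ≈ 41.8 °C.

41.8 °C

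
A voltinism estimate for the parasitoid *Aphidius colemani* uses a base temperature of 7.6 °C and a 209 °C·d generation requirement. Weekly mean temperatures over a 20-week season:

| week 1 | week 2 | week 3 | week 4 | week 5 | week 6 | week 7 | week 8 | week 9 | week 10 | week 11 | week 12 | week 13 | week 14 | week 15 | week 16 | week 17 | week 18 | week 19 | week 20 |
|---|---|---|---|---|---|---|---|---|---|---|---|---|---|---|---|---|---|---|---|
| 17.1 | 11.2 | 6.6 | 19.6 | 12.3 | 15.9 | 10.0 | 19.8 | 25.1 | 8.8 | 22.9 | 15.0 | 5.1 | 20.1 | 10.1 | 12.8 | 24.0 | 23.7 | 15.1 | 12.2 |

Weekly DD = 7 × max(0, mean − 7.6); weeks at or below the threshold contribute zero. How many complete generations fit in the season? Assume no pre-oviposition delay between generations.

Weekly DD (7 × max(0, T̄ − 7.6)): 66.5, 25.2, 0.0, 84.0, 32.9, 58.1, 16.8, 85.4, 122.5, 8.4, 107.1, 51.8, 0.0, 87.5, 17.5, 36.4, 114.8, 112.7, 52.5, 32.2.
Season total = 1112.3 DD.
Complete generations = ⌊1112.3 / 209⌋ = 5.

5 generations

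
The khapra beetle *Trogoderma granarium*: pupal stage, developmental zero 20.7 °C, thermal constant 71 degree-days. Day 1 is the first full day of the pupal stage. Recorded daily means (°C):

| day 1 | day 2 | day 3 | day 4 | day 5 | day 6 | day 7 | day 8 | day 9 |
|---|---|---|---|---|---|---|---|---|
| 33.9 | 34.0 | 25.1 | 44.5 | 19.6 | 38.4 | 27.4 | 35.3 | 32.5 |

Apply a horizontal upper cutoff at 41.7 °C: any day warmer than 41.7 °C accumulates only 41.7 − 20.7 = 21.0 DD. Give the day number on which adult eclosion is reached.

day 7

Daily DD above 20.7 °C (capped at 21.0): 13.2, 13.3, 4.4, 21.0, 0.0, 17.7, 6.7, 14.6, 11.8.
Cumulative: 13.2, 26.5, 30.9, 51.9, 51.9, 69.6, 76.3, 90.9, 102.7.
The total first reaches 71 DD on day 7.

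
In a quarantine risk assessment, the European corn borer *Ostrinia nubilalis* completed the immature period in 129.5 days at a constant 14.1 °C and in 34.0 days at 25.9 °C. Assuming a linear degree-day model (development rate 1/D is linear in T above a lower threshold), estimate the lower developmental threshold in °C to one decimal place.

9.9 °C

Equal thermal constants: D₁(T₁ − T_b) = D₂(T₂ − T_b).
129.5·(14.1 − T_b) = 34.0·(25.9 − T_b)
T_b = (129.5·14.1 − 34.0·25.9) / (129.5 − 34.0) = 945.35 / 95.5 = 9.899 °C ≈ 9.9 °C.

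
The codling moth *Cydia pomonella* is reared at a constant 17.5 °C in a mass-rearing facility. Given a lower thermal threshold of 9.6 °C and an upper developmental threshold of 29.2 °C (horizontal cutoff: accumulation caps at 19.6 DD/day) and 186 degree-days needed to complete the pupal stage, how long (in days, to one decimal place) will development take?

Daily accumulation = 17.5 − 9.6 = 7.9 DD/day.
Duration = 186 / 7.9 = 23.544 ≈ 23.5 days.

23.5 days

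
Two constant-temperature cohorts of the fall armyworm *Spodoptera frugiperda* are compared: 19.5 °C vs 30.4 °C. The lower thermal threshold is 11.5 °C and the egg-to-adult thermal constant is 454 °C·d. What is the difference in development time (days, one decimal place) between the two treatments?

At 19.5 °C: 454 / (19.5 − 11.5) = 454 / 8.0 = 56.750 d.
At 30.4 °C: 454 / (30.4 − 11.5) = 454 / 18.9 = 24.021 d.
Difference = |56.750 − 24.021| = 32.729 ≈ 32.7 days.

32.7 days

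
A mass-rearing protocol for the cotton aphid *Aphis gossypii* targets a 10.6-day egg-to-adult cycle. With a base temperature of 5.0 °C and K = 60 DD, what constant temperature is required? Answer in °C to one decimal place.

10.7 °C

Required daily accumulation = 60 / 10.6 = 5.660 DD/day.
T = T_base + 5.660 = 5.0 + 5.660 = 10.660 ≈ 10.7 °C.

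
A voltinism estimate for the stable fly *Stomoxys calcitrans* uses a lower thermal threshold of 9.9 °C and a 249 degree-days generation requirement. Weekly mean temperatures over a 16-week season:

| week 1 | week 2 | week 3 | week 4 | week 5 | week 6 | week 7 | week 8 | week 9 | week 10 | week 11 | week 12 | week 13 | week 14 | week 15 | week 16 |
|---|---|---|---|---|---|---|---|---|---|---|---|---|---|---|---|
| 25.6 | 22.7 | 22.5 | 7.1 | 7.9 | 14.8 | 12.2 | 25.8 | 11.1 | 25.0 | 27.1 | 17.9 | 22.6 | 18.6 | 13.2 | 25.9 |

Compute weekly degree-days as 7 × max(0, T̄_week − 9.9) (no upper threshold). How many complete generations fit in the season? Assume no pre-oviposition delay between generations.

4 generations

Weekly DD (7 × max(0, T̄ − 9.9)): 109.9, 89.6, 88.2, 0.0, 0.0, 34.3, 16.1, 111.3, 8.4, 105.7, 120.4, 56.0, 88.9, 60.9, 23.1, 112.0.
Season total = 1024.8 DD.
Complete generations = ⌊1024.8 / 249⌋ = 4.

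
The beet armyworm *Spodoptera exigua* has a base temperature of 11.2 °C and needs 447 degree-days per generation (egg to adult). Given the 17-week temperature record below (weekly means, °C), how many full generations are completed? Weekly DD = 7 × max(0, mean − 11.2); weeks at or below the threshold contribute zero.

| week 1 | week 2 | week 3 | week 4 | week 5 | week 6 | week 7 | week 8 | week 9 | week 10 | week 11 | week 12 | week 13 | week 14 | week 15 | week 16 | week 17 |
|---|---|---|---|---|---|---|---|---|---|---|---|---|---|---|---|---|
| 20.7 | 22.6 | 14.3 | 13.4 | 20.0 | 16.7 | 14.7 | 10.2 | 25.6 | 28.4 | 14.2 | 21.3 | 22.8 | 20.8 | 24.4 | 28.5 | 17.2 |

2 generations

Weekly DD (7 × max(0, T̄ − 11.2)): 66.5, 79.8, 21.7, 15.4, 61.6, 38.5, 24.5, 0.0, 100.8, 120.4, 21.0, 70.7, 81.2, 67.2, 92.4, 121.1, 42.0.
Season total = 1024.8 DD.
Complete generations = ⌊1024.8 / 447⌋ = 2.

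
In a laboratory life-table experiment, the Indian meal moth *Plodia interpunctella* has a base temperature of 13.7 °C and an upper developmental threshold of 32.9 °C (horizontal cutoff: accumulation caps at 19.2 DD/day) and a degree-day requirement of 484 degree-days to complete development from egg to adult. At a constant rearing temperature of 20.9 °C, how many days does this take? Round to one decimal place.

Daily accumulation = 20.9 − 13.7 = 7.2 DD/day.
Duration = 484 / 7.2 = 67.222 ≈ 67.2 days.

67.2 days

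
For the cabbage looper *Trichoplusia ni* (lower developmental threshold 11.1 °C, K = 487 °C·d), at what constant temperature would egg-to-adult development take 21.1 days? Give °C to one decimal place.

34.2 °C

Required daily accumulation = 487 / 21.1 = 23.081 DD/day.
T = T_base + 23.081 = 11.1 + 23.081 = 34.181 ≈ 34.2 °C.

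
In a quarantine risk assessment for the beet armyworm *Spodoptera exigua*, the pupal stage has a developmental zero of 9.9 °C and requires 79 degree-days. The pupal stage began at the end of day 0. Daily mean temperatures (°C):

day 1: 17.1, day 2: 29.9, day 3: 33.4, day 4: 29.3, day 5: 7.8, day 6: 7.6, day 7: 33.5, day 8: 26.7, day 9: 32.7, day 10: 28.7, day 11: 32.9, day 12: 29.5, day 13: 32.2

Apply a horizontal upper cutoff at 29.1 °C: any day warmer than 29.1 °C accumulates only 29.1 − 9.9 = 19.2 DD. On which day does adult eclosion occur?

Daily DD above 9.9 °C (capped at 19.2): 7.2, 19.2, 19.2, 19.2, 0.0, 0.0, 19.2, 16.8, 19.2, 18.8, 19.2, 19.2, 19.2.
Cumulative: 7.2, 26.4, 45.6, 64.8, 64.8, 64.8, 84.0, 100.8, 120.0, 138.8, 158.0, 177.2, 196.4.
The total first reaches 79 DD on day 7.

day 7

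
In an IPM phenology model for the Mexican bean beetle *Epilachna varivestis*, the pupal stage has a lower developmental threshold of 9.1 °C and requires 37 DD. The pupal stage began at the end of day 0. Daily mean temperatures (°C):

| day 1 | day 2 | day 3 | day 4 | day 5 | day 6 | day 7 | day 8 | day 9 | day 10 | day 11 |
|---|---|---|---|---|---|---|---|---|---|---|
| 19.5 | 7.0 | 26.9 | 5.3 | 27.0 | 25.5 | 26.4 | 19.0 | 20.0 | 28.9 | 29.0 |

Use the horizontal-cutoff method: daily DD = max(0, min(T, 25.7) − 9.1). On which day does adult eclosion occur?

day 5

Daily DD above 9.1 °C (capped at 16.6): 10.4, 0.0, 16.6, 0.0, 16.6, 16.4, 16.6, 9.9, 10.9, 16.6, 16.6.
Cumulative: 10.4, 10.4, 27.0, 27.0, 43.6, 60.0, 76.6, 86.5, 97.4, 114.0, 130.6.
The total first reaches 37 DD on day 5.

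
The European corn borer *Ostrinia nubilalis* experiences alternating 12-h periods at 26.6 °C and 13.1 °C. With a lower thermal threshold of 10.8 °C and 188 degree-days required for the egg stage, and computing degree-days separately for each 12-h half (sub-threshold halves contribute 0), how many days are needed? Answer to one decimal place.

Day half: max(0, 26.6 − 10.8) × 0.5 = 15.8 × 0.5 = 7.90 DD.
Night half: max(0, 13.1 − 10.8) × 0.5 = 2.3 × 0.5 = 1.15 DD.
Per 24 h: 9.05 DD/day.
Duration = 188 / 9.05 = 20.773 ≈ 20.8 days.

20.8 days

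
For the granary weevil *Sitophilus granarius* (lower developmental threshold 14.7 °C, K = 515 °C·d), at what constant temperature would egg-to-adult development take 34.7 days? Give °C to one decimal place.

29.5 °C

Required daily accumulation = 515 / 34.7 = 14.841 DD/day.
T = T_base + 14.841 = 14.7 + 14.841 = 29.541 ≈ 29.5 °C.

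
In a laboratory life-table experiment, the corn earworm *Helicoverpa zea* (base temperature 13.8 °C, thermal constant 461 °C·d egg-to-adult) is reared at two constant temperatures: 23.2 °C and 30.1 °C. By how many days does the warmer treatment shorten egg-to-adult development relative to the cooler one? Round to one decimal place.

20.8 days

At 23.2 °C: 461 / (23.2 − 13.8) = 461 / 9.4 = 49.043 d.
At 30.1 °C: 461 / (30.1 − 13.8) = 461 / 16.3 = 28.282 d.
Difference = |49.043 − 28.282| = 20.760 ≈ 20.8 days.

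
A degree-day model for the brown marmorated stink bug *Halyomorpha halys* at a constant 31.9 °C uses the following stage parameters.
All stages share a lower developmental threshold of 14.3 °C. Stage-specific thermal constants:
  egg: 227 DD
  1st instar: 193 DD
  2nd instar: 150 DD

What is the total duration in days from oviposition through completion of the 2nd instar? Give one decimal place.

32.4 days

Daily accumulation at 31.9 °C = 31.9 − 14.3 = 17.6 DD/day.
Total K = 227 + 193 + 150 = 570 DD.
Total duration = 570 / 17.6 = 32.386 ≈ 32.4 days.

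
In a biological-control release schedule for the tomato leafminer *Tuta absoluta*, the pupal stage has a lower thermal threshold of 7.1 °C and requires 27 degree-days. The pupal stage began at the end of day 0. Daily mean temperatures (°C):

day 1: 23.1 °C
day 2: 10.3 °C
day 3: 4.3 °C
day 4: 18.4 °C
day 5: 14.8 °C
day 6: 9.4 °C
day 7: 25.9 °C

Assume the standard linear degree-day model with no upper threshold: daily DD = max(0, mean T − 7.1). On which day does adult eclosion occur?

Daily DD above 7.1 °C: 16.0, 3.2, 0.0, 11.3, 7.7, 2.3, 18.8.
Cumulative: 16.0, 19.2, 19.2, 30.5, 38.2, 40.5, 59.3.
The total first reaches 27 DD on day 4.

day 4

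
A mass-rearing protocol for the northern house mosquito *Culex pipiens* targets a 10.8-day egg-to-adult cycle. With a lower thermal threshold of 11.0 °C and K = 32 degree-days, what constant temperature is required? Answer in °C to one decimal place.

14.0 °C

Required daily accumulation = 32 / 10.8 = 2.963 DD/day.
T = T_base + 2.963 = 11.0 + 2.963 = 13.963 ≈ 14.0 °C.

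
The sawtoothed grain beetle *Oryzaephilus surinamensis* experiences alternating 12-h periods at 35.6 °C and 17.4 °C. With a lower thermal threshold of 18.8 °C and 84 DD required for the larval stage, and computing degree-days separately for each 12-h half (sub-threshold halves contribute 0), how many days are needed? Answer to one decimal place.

10.0 days

Day half: max(0, 35.6 − 18.8) × 0.5 = 16.8 × 0.5 = 8.40 DD.
Night half: max(0, 17.4 − 18.8) × 0.5 = 0.0 × 0.5 = 0.00 DD.
Per 24 h: 8.40 DD/day.
Duration = 84 / 8.40 = 10.000 ≈ 10.0 days.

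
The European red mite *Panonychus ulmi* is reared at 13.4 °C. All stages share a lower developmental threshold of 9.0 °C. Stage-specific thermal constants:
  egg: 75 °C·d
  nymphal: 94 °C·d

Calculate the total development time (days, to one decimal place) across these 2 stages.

38.4 days

Daily accumulation at 13.4 °C = 13.4 − 9.0 = 4.4 DD/day.
Total K = 75 + 94 = 169 DD.
Total duration = 169 / 4.4 = 38.409 ≈ 38.4 days.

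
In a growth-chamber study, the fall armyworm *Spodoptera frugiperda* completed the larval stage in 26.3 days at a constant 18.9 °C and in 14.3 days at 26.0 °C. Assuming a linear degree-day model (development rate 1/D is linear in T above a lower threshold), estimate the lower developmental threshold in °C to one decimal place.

10.4 °C

Equal thermal constants: D₁(T₁ − T_b) = D₂(T₂ − T_b).
26.3·(18.9 − T_b) = 14.3·(26.0 − T_b)
T_b = (26.3·18.9 − 14.3·26.0) / (26.3 − 14.3) = 125.27 / 12.0 = 10.439 °C ≈ 10.4 °C.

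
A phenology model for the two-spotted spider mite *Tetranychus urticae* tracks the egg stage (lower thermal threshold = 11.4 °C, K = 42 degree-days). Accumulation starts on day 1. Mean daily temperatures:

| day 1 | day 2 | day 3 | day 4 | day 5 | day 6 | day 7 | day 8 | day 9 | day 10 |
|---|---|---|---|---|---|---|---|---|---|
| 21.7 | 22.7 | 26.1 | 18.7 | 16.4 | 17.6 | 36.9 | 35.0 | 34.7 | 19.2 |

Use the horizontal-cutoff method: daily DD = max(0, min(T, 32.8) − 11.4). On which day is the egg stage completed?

day 4

Daily DD above 11.4 °C (capped at 21.4): 10.3, 11.3, 14.7, 7.3, 5.0, 6.2, 21.4, 21.4, 21.4, 7.8.
Cumulative: 10.3, 21.6, 36.3, 43.6, 48.6, 54.8, 76.2, 97.6, 119.0, 126.8.
The total first reaches 42 DD on day 4.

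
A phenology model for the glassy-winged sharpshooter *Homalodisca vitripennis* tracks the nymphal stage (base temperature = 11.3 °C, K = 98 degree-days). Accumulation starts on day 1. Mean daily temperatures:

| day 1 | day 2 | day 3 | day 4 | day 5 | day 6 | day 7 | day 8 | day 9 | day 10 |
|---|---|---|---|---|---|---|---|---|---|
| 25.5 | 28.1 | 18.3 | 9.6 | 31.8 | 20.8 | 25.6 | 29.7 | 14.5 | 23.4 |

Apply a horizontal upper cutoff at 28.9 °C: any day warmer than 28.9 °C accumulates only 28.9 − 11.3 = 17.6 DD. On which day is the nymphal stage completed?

Daily DD above 11.3 °C (capped at 17.6): 14.2, 16.8, 7.0, 0.0, 17.6, 9.5, 14.3, 17.6, 3.2, 12.1.
Cumulative: 14.2, 31.0, 38.0, 38.0, 55.6, 65.1, 79.4, 97.0, 100.2, 112.3.
The total first reaches 98 DD on day 9.

day 9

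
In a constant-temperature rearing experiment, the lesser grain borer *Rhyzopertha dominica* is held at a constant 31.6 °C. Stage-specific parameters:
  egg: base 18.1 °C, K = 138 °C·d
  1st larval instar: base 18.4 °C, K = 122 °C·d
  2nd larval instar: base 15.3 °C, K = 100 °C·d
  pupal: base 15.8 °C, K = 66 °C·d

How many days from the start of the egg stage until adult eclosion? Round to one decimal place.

29.8 days

egg: 138 / (31.6 − 18.1) = 138 / 13.5 = 10.222 d.
1st larval instar: 122 / (31.6 − 18.4) = 122 / 13.2 = 9.242 d.
2nd larval instar: 100 / (31.6 − 15.3) = 100 / 16.3 = 6.135 d.
pupal: 66 / (31.6 − 15.8) = 66 / 15.8 = 4.177 d.
Sum = 29.777 ≈ 29.8 days.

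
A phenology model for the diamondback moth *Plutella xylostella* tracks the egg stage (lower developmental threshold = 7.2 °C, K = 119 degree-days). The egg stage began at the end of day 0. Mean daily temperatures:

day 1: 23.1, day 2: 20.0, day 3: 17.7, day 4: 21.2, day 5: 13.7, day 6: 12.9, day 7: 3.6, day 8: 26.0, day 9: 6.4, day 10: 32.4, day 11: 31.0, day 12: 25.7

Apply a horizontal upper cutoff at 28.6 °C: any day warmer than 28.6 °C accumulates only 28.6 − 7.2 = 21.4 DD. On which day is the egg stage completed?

Daily DD above 7.2 °C (capped at 21.4): 15.9, 12.8, 10.5, 14.0, 6.5, 5.7, 0.0, 18.8, 0.0, 21.4, 21.4, 18.5.
Cumulative: 15.9, 28.7, 39.2, 53.2, 59.7, 65.4, 65.4, 84.2, 84.2, 105.6, 127.0, 145.5.
The total first reaches 119 DD on day 11.

day 11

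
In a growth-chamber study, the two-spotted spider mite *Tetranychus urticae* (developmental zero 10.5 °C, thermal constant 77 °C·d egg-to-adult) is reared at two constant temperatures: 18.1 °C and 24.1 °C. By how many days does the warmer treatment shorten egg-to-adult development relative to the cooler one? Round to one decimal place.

4.5 days

At 18.1 °C: 77 / (18.1 − 10.5) = 77 / 7.6 = 10.132 d.
At 24.1 °C: 77 / (24.1 − 10.5) = 77 / 13.6 = 5.662 d.
Difference = |10.132 − 5.662| = 4.470 ≈ 4.5 days.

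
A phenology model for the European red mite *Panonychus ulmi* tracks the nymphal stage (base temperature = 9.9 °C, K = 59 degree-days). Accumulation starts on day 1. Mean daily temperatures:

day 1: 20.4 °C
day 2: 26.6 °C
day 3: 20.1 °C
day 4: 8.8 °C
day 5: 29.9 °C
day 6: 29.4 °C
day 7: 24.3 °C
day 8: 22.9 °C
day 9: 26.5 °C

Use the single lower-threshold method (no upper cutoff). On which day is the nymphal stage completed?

day 6

Daily DD above 9.9 °C: 10.5, 16.7, 10.2, 0.0, 20.0, 19.5, 14.4, 13.0, 16.6.
Cumulative: 10.5, 27.2, 37.4, 37.4, 57.4, 76.9, 91.3, 104.3, 120.9.
The total first reaches 59 DD on day 6.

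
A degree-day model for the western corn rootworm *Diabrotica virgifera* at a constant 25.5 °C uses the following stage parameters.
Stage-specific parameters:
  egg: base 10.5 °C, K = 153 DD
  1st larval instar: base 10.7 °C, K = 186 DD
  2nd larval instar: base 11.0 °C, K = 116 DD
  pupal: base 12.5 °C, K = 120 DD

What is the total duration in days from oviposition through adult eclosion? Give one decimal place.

egg: 153 / (25.5 − 10.5) = 153 / 15.0 = 10.200 d.
1st larval instar: 186 / (25.5 − 10.7) = 186 / 14.8 = 12.568 d.
2nd larval instar: 116 / (25.5 − 11.0) = 116 / 14.5 = 8.000 d.
pupal: 120 / (25.5 − 12.5) = 120 / 13.0 = 9.231 d.
Sum = 39.998 ≈ 40.0 days.

40.0 days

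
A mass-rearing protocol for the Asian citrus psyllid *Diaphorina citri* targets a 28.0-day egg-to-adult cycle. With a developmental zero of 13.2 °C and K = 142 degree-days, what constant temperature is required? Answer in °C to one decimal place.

Required daily accumulation = 142 / 28.0 = 5.071 DD/day.
T = T_base + 5.071 = 13.2 + 5.071 = 18.271 ≈ 18.3 °C.

18.3 °C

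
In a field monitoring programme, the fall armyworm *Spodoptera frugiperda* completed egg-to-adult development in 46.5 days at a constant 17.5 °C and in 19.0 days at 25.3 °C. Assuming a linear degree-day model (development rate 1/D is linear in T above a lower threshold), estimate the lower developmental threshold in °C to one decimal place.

12.1 °C

Linear rate model ⇒ the product D·(T − T_b) is constant across temperatures.
46.5·(17.5 − T_b) = 19.0·(25.3 − T_b)
T_b = (46.5·17.5 − 19.0·25.3) / (46.5 − 19.0) = 333.05 / 27.5 = 12.111 °C ≈ 12.1 °C.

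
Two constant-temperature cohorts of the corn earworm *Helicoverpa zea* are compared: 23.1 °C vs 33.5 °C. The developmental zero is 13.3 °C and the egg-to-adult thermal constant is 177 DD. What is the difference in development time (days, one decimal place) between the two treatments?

At 23.1 °C: 177 / (23.1 − 13.3) = 177 / 9.8 = 18.061 d.
At 33.5 °C: 177 / (33.5 − 13.3) = 177 / 20.2 = 8.762 d.
Difference = |18.061 − 8.762| = 9.299 ≈ 9.3 days.

9.3 days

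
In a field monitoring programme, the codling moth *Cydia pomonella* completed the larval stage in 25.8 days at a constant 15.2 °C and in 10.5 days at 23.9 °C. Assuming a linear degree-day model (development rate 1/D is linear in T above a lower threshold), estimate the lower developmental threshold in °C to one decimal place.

Linear rate model ⇒ the product D·(T − T_b) is constant across temperatures.
25.8·(15.2 − T_b) = 10.5·(23.9 − T_b)
T_b = (25.8·15.2 − 10.5·23.9) / (25.8 − 10.5) = 141.21 / 15.3 = 9.229 °C ≈ 9.2 °C.

9.2 °C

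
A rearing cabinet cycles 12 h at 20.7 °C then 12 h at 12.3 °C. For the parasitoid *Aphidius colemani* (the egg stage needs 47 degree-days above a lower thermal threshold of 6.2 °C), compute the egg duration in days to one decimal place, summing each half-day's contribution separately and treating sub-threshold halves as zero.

Day half: max(0, 20.7 − 6.2) × 0.5 = 14.5 × 0.5 = 7.25 DD.
Night half: max(0, 12.3 − 6.2) × 0.5 = 6.1 × 0.5 = 3.05 DD.
Per 24 h: 10.30 DD/day.
Duration = 47 / 10.30 = 4.563 ≈ 4.6 days.

4.6 days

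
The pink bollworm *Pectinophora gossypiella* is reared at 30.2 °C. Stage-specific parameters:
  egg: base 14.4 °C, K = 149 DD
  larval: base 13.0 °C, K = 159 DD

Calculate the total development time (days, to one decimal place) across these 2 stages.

egg: 149 / (30.2 − 14.4) = 149 / 15.8 = 9.430 d.
larval: 159 / (30.2 − 13.0) = 159 / 17.2 = 9.244 d.
Sum = 18.675 ≈ 18.7 days.

18.7 days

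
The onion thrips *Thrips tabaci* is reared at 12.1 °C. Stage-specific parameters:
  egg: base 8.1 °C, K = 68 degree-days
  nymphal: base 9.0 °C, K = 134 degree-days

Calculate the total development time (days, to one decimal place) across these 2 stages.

egg: 68 / (12.1 − 8.1) = 68 / 4.0 = 17.000 d.
nymphal: 134 / (12.1 − 9.0) = 134 / 3.1 = 43.226 d.
Sum = 60.226 ≈ 60.2 days.

60.2 days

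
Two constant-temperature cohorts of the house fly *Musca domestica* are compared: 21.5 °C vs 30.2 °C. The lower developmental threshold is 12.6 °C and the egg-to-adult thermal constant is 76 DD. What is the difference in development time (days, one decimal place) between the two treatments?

At 21.5 °C: 76 / (21.5 − 12.6) = 76 / 8.9 = 8.539 d.
At 30.2 °C: 76 / (30.2 − 12.6) = 76 / 17.6 = 4.318 d.
Difference = |8.539 − 4.318| = 4.221 ≈ 4.2 days.

4.2 days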